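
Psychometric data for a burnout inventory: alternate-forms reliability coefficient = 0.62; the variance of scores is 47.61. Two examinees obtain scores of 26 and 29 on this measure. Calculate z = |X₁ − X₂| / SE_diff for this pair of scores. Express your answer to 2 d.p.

0.50

SD = √47.61 = 6.9000
SEM = 6.9000 × √(1 − 0.6200) = 6.9000 × √0.3800 ≈ 6.9000 × 0.6164 ≈ 4.2534
SE_diff = SEM × √2 ≈ 4.2534 × 1.4142 ≈ 6.0153
z = |26 − 29| / 6.0153 = 3 / 6.0153 ≈ 0.4987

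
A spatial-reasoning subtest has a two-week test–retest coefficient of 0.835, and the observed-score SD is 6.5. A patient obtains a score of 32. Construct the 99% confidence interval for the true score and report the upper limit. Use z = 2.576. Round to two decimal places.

SEM = 6.500 * √(1 − 0.835) = 6.500 * √0.165 ≈ 6.500 * 0.406 ≈ 2.640
Margin = 2.576 * 2.640 ≈ 6.801
Upper limit = 32 + 6.801 ≈ 38.801

38.80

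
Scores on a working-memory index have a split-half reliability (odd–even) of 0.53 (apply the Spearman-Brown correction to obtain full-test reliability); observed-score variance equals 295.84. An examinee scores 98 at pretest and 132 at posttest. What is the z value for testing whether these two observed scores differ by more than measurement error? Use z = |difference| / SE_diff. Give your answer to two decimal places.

2.52

σ = 295.84^(1/2) = 17.20000
Spearman-Brown: r = 2(0.53) / (1 + 0.53) = 1.06000 / 1.53000 ≈ 0.69281
SEM = 17.20000 × √(1 − 0.69281) = 17.20000 × √0.30719 ≈ 17.20000 × 0.55425 ≈ 9.53305
Standard error of the difference = 9.53305·√2 ≈ 13.48176
z = |98 − 132| / 13.48176 = 34 / 13.48176 ≈ 2.52193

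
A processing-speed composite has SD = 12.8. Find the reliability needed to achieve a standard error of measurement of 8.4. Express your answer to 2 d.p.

r = 1 − (8.4000/12.8)² ≈ 1 − 0.4307 ≈ 0.5693

0.57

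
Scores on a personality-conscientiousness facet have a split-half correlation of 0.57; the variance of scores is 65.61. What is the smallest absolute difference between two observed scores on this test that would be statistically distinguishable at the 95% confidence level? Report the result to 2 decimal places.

SD = √65.61 = 8.1000
Full-length reliability (Spearman-Brown) = 2(0.57)/(1+0.57) ≃ 0.7261
The standard error of measurement is 8.1000·√(1 − 0.7261) ≃ 8.1000·0.5233 ≃ 4.2391.
Standard error of the difference = 4.2391·√2 ≃ 5.9949
Minimum reliable difference = 1.96 · SE_diff ≃ 1.96 · 5.9949 ≃ 11.7501

11.75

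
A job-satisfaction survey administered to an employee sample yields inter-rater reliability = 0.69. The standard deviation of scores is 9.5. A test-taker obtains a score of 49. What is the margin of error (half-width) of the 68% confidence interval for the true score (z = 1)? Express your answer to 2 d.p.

SEM = 9.50000 · √(1 − 0.69000) = 9.50000 · √0.31000 ≃ 9.50000 · 0.55678 ≃ 5.28938
Margin = 1 · 5.28938 ≃ 5.28938

5.29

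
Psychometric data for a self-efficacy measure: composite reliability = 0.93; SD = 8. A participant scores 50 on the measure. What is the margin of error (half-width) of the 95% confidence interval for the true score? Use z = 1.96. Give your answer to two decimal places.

4.15

SEM = 8.0000*√(1 − 0.9300) ≃ 2.1166
Margin = 1.96 * 2.1166 ≃ 4.1485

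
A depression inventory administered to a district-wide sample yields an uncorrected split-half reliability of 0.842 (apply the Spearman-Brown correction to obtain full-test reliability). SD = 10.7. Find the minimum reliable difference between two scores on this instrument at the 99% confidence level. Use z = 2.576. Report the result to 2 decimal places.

Spearman-Brown: r = 2(0.842) / (1 + 0.842) = 1.6840 / 1.8420 ≈ 0.9142
SEM = 10.7000·√(1 − 0.9142) ≈ 3.1338
SE_diff = SEM · √2 ≈ 3.1338 · 1.4142 ≈ 4.4318
Smallest detectable difference = 2.576·4.4318 ≈ 11.4164

11.42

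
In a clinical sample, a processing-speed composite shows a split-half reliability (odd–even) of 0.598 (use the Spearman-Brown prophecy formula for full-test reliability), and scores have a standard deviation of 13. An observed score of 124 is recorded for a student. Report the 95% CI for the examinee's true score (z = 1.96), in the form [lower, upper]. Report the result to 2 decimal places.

[111.22, 136.78]

Full-length reliability (Spearman-Brown) = 2(0.598)/(1+0.598) ≈ 0.7484
SEM = 13.0000 · √(1 − 0.7484) = 13.0000 · √0.2516 ≈ 13.0000 · 0.5016 ≈ 6.5203
Half-width = 1.96·6.5203 ≈ 12.7798
Interval: (111.2202, 136.7798)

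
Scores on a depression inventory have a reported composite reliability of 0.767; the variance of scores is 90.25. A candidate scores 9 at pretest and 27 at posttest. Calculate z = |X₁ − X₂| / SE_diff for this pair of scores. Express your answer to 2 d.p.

SD = √90.25 ≈ 9.5000
SEM = 9.5000 · √(1 − 0.7670) = 9.5000 · √0.2330 ≈ 9.5000 · 0.4827 ≈ 4.5857
Standard error of the difference = 4.5857·√2 ≈ 6.4851
z = 18 / 6.4851 ≈ 2.7756

2.78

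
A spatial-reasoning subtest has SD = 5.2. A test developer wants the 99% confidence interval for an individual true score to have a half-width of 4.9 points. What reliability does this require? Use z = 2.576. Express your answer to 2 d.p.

0.87

Required SEM = 4.9 / 2.576 ≈ 1.902
r = 1 − (1.902/5.2)² ≈ 1 − 0.134 ≈ 0.866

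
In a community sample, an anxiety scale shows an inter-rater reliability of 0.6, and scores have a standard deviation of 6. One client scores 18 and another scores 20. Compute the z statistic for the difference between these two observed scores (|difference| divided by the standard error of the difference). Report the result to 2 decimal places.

The standard error of measurement is 6.00000·√(1 − 0.60000) ≃ 6.00000·0.63246 ≃ 3.79473.
SE_diff = √2 · SEM ≃ 5.36656
z = |18 − 20| / 5.36656 = 2 / 5.36656 ≃ 0.37268

0.37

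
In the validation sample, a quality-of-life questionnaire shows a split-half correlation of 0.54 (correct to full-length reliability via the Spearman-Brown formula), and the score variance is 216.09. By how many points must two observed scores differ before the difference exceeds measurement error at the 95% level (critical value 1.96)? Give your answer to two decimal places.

SD = √216.09 = 14.7000
r_full = 2·0.54 / (1 + 0.54) ≈ 0.7013
SEM = 14.7000 * √(1 − 0.7013) = 14.7000 * √0.2987 ≈ 14.7000 * 0.5465 ≈ 8.0341
Standard error of the difference = 8.0341·√2 ≈ 11.3619
Minimum reliable difference = 1.96 * SE_diff ≈ 1.96 * 11.3619 ≈ 22.2693

22.27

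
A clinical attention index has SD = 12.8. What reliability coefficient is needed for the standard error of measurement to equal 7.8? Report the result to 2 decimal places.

0.63

r = 1 − (SEM / SD)² = 1 − (7.80000 / 12.8)² ≈ 1 − 0.37134 ≈ 0.62866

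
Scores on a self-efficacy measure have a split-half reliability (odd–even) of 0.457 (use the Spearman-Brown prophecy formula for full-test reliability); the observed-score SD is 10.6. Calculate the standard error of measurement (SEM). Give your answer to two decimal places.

6.47

r_full = 2·0.457 / (1 + 0.457) ≈ 0.6273
SEM = 10.6000*√(1 − 0.6273) ≈ 6.4711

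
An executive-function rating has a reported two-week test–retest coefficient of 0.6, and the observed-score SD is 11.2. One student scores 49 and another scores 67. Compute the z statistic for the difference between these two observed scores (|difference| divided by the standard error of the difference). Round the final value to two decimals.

1.80

SEM = 11.20000×√(1 − 0.60000) ≈ 7.08350
SE_diff = SEM × √2 ≈ 7.08350 × 1.41421 ≈ 10.01758
z = 18 / 10.01758 ≈ 1.79684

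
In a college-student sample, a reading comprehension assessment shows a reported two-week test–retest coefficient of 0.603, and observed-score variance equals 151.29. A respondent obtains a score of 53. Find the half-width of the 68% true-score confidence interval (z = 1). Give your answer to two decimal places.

SD = √151.29 ≈ 12.300
SEM = 12.300 × √(1 − 0.603) = 12.300 × √0.397 ≈ 12.300 × 0.630 ≈ 7.750
Half-width = 1×7.750 ≈ 7.750

7.75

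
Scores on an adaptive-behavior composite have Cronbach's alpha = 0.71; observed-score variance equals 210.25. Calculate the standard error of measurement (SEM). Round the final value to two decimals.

7.81

σ = 210.25^(1/2) = 14.500
SEM = 14.500 * √(1 − 0.710) = 14.500 * √0.290 ≈ 14.500 * 0.539 ≈ 7.808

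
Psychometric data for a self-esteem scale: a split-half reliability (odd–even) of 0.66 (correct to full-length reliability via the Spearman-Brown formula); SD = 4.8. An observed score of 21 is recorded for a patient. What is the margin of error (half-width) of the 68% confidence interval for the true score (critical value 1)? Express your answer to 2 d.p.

Full-length reliability (Spearman-Brown) = 2(0.66)/(1+0.66) ≃ 0.79518
SEM = 4.80000 × √(1 − 0.79518) = 4.80000 × √0.20482 ≃ 4.80000 × 0.45257 ≃ 2.17233
Margin = 1 × 2.17233 ≃ 2.17233

2.17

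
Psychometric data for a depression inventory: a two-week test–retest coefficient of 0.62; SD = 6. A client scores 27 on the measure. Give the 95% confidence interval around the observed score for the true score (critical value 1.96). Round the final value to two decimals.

SEM = 6.00000×√(1 − 0.62000) ≈ 3.69865
1.96 × SEM ≈ 7.24935
CI = 27 ± 7.24935 → [19.75065, 34.24935]

[19.75, 34.25]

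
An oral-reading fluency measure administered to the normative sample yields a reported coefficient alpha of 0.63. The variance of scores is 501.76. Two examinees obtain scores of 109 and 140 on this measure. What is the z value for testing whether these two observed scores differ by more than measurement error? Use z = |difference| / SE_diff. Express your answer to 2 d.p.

SD = √501.76 = 22.400
SEM = 22.400 · √(1 − 0.630) = 22.400 · √0.370 ≈ 22.400 · 0.608 ≈ 13.625
SE_diff = √2 · SEM ≈ 19.269
z = 31 / 19.269 ≈ 1.609

1.61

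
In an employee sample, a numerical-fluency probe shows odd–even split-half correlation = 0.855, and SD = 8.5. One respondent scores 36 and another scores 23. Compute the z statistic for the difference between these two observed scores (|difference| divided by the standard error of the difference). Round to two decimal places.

3.87

Full-length reliability (Spearman-Brown) = 2(0.855)/(1+0.855) ≈ 0.922
SEM = 8.500 * √(1 − 0.922) = 8.500 * √0.078 ≈ 8.500 * 0.280 ≈ 2.376
Standard error of the difference = 2.376·√2 ≈ 3.361
z = 13 / 3.361 ≈ 3.868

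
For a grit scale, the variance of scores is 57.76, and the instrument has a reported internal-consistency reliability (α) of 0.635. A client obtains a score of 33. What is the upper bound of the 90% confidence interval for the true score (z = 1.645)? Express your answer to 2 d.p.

40.55

SD = √57.76 ≈ 7.6000
SEM = 7.6000 · √(1 − 0.6350) = 7.6000 · √0.3650 ≈ 7.6000 · 0.6042 ≈ 4.5916
Margin = 1.645 · 4.5916 ≈ 7.5531
Upper limit = 33 + 7.5531 ≈ 40.5531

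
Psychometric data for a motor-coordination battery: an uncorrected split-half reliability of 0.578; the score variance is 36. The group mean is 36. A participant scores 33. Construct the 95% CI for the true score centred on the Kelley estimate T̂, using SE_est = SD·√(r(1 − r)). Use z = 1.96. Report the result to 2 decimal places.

[28.60, 39.01]

σ = 36^(1/2) = 6.00000
r_full = 2·0.578 / (1 + 0.578) ≈ 0.73257
Estimated true score = 0.73257·33 + (1 − 0.73257)·36 ≈ 33.80228
SE_est = 6.00000·√(0.73257·0.26743) ≈ 2.65570
CI = 33.80228 ± 1.96 · 2.65570 → [28.59710, 39.00746]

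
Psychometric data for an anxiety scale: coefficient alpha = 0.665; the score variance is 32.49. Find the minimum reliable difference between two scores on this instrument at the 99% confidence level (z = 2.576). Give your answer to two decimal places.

12.02

SD = √32.49 ≈ 5.700
SEM = 5.700*√(1 − 0.665) ≈ 3.299
SE_diff = SEM * √2 ≈ 3.299 * 1.414 ≈ 4.666
Smallest detectable difference = 2.576*4.666 ≈ 12.019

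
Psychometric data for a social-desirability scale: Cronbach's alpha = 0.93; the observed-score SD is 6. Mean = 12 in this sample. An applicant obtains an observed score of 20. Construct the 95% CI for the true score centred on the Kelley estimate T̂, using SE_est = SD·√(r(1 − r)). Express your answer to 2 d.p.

Estimated true score = 0.93000·20 + (1 − 0.93000)·12 ≈ 19.44000
SE_est = SD · √(r(1 − r)) = 6.00000 · √0.06510 ≈ 6.00000 · 0.25515 ≈ 1.53088
CI = 19.44000 ± 1.96 · 1.53088 → [16.43947, 22.44053]

[16.44, 22.44]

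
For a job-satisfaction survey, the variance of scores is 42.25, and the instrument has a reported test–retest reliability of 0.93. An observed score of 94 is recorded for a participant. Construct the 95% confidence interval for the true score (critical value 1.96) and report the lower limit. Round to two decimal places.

90.63

SD = √42.25 ≈ 6.5000
SEM = 6.5000 · √(1 − 0.9300) = 6.5000 · √0.0700 ≈ 6.5000 · 0.2646 ≈ 1.7197
Half-width = 1.96·1.7197 ≈ 3.3707
Lower bound: 94 − 3.3707 = 90.6293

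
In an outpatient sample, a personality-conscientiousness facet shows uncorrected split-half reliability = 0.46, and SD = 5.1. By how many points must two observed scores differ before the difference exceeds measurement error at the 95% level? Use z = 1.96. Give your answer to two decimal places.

8.60

Spearman-Brown: r = 2(0.46) / (1 + 0.46) = 0.920 / 1.460 ≈ 0.630
SEM = 5.100*√(1 − 0.630) ≈ 3.102
SE_diff = √2 * SEM ≈ 4.386
Minimum reliable difference = 1.96 * SE_diff ≈ 1.96 * 4.386 ≈ 8.597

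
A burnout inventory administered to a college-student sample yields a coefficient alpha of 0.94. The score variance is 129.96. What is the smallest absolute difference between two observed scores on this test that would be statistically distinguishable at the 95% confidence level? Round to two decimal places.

SD = √129.96 ≃ 11.4000
The standard error of measurement is 11.4000*√(1 − 0.9400) ≃ 11.4000*0.2449 ≃ 2.7924.
Standard error of the difference = 2.7924·√2 ≃ 3.9491
Smallest detectable difference = 1.96*3.9491 ≃ 7.7402

7.74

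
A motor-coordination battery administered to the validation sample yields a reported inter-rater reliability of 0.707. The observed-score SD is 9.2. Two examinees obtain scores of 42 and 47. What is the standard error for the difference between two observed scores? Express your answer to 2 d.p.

7.04

SEM = 9.20000 × √(1 − 0.70700) = 9.20000 × √0.29300 ≈ 9.20000 × 0.54129 ≈ 4.97991
SE_diff = √2 × SEM ≈ 7.04266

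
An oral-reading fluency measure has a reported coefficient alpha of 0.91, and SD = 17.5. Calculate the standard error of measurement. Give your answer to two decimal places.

SEM = 17.50000×√(1 − 0.91000) ≈ 5.25000

5.25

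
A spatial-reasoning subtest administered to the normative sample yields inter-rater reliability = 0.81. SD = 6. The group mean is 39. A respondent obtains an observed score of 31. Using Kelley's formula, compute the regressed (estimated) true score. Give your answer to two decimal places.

Estimated true score = 0.81000×31 + (1 − 0.81000)×39 ≃ 32.52000

32.52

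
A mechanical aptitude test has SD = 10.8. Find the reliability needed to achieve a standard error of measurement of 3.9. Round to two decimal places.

r = 1 − (SEM / SD)² = 1 − (3.900 / 10.8)² ≃ 1 − 0.130 ≃ 0.870

0.87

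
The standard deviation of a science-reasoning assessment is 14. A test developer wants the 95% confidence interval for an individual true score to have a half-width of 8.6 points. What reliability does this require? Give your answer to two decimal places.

Required SEM = 8.6 / 1.96 ≈ 4.388
r = 1 − (4.388/14)² ≈ 1 − 0.098 ≈ 0.902

0.90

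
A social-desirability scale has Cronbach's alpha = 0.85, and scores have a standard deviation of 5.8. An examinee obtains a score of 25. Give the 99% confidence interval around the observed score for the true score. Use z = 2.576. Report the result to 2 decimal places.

[19.21, 30.79]

SEM = 5.80000 × √(1 − 0.85000) = 5.80000 × √0.15000 ≃ 5.80000 × 0.38730 ≃ 2.24633
Half-width = 2.576×2.24633 ≃ 5.78655
Interval: (19.21345, 30.78655)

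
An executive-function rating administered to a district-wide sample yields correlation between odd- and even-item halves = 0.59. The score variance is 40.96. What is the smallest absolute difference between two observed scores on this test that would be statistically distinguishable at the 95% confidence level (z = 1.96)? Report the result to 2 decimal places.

SD = √40.96 = 6.40000
Spearman-Brown: r = 2(0.59) / (1 + 0.59) = 1.18000 / 1.59000 ≈ 0.74214
SEM = 6.40000·√(1 − 0.74214) ≈ 3.24993
Standard error of the difference = 3.24993·√2 ≈ 4.59609
Minimum reliable difference = 1.96 · SE_diff ≈ 1.96 · 4.59609 ≈ 9.00833

9.01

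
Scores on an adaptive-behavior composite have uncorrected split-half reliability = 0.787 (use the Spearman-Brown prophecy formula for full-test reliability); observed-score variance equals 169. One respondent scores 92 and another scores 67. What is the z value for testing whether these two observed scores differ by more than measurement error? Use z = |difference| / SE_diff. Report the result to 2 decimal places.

3.94

SD = √169 ≈ 13.00000
Full-length reliability (Spearman-Brown) = 2(0.787)/(1+0.787) ≈ 0.88081
SEM = 13.00000*√(1 − 0.88081) ≈ 4.48819
Standard error of the difference = 4.48819·√2 ≈ 6.34725
z = |92 − 67| / 6.34725 = 25 / 6.34725 ≈ 3.93871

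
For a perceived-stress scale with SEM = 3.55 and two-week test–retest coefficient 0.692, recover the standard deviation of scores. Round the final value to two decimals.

SD = SEM / √(1 − r) = 3.55 / √0.308 ≈ 3.55 / 0.555 ≈ 6.397

6.40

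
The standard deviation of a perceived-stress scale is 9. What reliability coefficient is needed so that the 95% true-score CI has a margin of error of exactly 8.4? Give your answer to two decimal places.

0.77

SEM needed = half-width / z = 8.4/1.96 ≃ 4.286
Required reliability = 1 − (SEM/SD)² = 1 − 0.227 ≃ 0.773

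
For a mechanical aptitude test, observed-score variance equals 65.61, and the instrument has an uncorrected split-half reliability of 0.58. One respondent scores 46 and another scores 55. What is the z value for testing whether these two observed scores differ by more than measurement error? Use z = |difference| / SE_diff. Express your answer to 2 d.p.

1.52

SD = √65.61 = 8.1000
Spearman-Brown: r = 2(0.58) / (1 + 0.58) = 1.1600 / 1.5800 ≈ 0.7342
SEM = 8.1000·√(1 − 0.7342) ≈ 4.1762
SE_diff = SEM · √2 ≈ 4.1762 · 1.4142 ≈ 5.9060
z = 9 / 5.9060 ≈ 1.5239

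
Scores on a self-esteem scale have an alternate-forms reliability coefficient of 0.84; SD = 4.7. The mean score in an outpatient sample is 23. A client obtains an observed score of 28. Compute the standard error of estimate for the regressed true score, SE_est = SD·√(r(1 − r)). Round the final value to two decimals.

1.72

SE_est = 4.700·√(0.840·0.160) ≈ 1.723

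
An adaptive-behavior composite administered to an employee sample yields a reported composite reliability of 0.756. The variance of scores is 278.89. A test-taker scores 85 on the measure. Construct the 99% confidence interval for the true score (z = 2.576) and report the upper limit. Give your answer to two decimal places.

SD = √278.89 = 16.700
SEM = 16.700 · √(1 − 0.756) = 16.700 · √0.244 ≃ 16.700 · 0.494 ≃ 8.249
Half-width = 2.576·8.249 ≃ 21.250
Upper limit = 85 + 21.250 ≃ 106.250

106.25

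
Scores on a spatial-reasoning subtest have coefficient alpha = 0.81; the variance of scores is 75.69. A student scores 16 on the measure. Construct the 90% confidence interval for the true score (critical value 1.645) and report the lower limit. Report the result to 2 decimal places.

σ = 75.69^(1/2) = 8.700
SEM = 8.700×√(1 − 0.810) ≈ 3.792
1.645 × SEM ≈ 6.238
Lower limit = 16 − 6.238 ≈ 9.762

9.76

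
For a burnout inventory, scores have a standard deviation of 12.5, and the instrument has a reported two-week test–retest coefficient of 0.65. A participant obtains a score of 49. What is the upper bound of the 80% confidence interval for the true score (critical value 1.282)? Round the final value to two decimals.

SEM = 12.5000 * √(1 − 0.6500) = 12.5000 * √0.3500 ≈ 12.5000 * 0.5916 ≈ 7.3951
Margin = 1.282 * 7.3951 ≈ 9.4805
Upper limit = 49 + 9.4805 ≈ 58.4805

58.48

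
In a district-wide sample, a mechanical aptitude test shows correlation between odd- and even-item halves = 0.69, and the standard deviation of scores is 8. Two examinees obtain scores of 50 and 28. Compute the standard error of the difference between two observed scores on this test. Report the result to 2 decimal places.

4.85

Spearman-Brown: r = 2(0.69) / (1 + 0.69) = 1.380 / 1.690 ≈ 0.817
The standard error of measurement is 8.000·√(1 − 0.817) ≈ 8.000·0.428 ≈ 3.426.
SE_diff = √2 · SEM ≈ 4.846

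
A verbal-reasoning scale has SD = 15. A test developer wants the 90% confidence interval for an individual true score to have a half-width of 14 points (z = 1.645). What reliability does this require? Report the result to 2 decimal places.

0.68

Required SEM = 14 / 1.645 ≃ 8.5106
r = 1 − (8.5106/15)² ≃ 1 − 0.3219 ≃ 0.6781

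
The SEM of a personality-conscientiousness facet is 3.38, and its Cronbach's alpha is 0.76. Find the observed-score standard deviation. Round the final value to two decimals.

6.90

SD = SEM / √(1 − r) = 3.38 / √0.2400 ≈ 3.38 / 0.4899 ≈ 6.8994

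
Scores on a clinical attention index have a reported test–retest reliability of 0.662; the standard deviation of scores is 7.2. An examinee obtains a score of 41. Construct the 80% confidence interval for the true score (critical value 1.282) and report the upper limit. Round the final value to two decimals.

SEM = 7.200·√(1 − 0.662) ≈ 4.186
Margin = 1.282 · 4.186 ≈ 5.366
Upper bound: 41 + 5.366 = 46.366

46.37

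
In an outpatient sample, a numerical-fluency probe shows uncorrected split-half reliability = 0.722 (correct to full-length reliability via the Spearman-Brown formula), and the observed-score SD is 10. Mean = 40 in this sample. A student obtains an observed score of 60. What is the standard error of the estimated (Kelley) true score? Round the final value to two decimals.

3.68

r_full = 2·0.722 / (1 + 0.722) ≈ 0.83856
SE_est = SD · √(r(1 − r)) = 10.00000 · √0.13538 ≈ 10.00000 · 0.36794 ≈ 3.67936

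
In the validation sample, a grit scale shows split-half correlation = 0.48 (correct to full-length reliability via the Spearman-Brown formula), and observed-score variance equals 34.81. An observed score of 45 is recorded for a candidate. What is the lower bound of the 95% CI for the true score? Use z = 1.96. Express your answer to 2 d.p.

SD = √34.81 = 5.900
Spearman-Brown: r = 2(0.48) / (1 + 0.48) = 0.960 / 1.480 ≈ 0.649
The standard error of measurement is 5.900·√(1 − 0.649) ≈ 5.900·0.593 ≈ 3.497.
1.96 · SEM ≈ 6.855
Lower limit = 45 − 6.855 ≈ 38.145

38.15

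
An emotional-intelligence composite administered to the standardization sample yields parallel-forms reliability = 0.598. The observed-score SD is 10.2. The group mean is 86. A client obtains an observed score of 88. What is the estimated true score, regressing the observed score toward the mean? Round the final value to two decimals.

87.20

T̂ = r·X + (1 − r)·M = 0.59800×88 + 0.40200×86 = 52.62400 + 34.57200 ≈ 87.19600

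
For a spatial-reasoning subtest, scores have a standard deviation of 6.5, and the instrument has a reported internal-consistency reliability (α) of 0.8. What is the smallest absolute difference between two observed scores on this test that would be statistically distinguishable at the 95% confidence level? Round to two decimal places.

SEM = 6.5000 × √(1 − 0.8000) = 6.5000 × √0.2000 ≈ 6.5000 × 0.4472 ≈ 2.9069
Standard error of the difference = 2.9069·√2 ≈ 4.1110
Minimum reliable difference = 1.96 × SE_diff ≈ 1.96 × 4.1110 ≈ 8.0575

8.06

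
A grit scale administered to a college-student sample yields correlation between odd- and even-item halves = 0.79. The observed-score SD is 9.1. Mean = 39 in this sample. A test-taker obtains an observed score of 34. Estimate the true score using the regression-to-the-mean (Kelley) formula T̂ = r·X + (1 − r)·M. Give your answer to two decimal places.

34.59

Full-length reliability (Spearman-Brown) = 2(0.79)/(1+0.79) ≈ 0.883
T̂ = r·X + (1 − r)·M = 0.883×34 + 0.117×39 ≈ 30.011 + 4.575 ≈ 34.587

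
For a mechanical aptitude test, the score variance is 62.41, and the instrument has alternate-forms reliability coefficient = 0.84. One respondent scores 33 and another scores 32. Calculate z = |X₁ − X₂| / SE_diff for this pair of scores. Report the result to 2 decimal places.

SD = √62.41 = 7.900
SEM = 7.900 * √(1 − 0.840) = 7.900 * √0.160 ≈ 7.900 * 0.400 ≈ 3.160
SE_diff = SEM * √2 ≈ 3.160 * 1.414 ≈ 4.469
z = |33 − 32| / 4.469 = 1 / 4.469 ≈ 0.224

0.22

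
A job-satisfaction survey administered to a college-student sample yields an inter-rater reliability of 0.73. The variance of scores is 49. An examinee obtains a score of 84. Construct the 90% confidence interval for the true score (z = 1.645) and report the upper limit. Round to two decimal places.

89.98

SD = √49 = 7.000
The standard error of measurement is 7.000×√(1 − 0.730) ≃ 7.000×0.520 ≃ 3.637.
Half-width = 1.645×3.637 ≃ 5.983
Upper limit = 84 + 5.983 ≃ 89.983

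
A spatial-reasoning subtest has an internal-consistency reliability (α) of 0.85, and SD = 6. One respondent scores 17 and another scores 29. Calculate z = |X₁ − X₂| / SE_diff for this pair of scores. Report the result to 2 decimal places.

SEM = 6.00000 · √(1 − 0.85000) = 6.00000 · √0.15000 ≃ 6.00000 · 0.38730 ≃ 2.32379
SE_diff = SEM · √2 ≃ 2.32379 · 1.41421 ≃ 3.28634
z = 12 / 3.28634 ≃ 3.65148

3.65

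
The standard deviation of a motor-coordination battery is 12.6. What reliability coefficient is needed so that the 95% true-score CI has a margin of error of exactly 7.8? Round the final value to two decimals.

Required SEM = 7.8 / 1.96 ≈ 3.980
r = 1 − (SEM / SD)² = 1 − (3.980 / 12.6)² ≈ 1 − 0.100 ≈ 0.900

0.90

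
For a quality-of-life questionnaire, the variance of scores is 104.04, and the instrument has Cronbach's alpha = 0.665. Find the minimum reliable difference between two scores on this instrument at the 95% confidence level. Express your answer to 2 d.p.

16.36

SD = √104.04 = 10.20000
The standard error of measurement is 10.20000·√(1 − 0.66500) ≈ 10.20000·0.57879 ≈ 5.90368.
Standard error of the difference = 5.90368·√2 ≈ 8.34906
Minimum reliable difference = 1.96 · SE_diff ≈ 1.96 · 8.34906 ≈ 16.36416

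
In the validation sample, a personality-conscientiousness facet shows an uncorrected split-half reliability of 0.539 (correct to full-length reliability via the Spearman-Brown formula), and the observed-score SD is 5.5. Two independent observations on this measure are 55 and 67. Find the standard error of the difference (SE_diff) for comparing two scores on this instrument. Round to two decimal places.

r_full = 2·0.539 / (1 + 0.539) ≈ 0.70045
SEM = 5.50000×√(1 − 0.70045) ≈ 3.01019
SE_diff = SEM × √2 ≈ 3.01019 × 1.41421 ≈ 4.25705

4.26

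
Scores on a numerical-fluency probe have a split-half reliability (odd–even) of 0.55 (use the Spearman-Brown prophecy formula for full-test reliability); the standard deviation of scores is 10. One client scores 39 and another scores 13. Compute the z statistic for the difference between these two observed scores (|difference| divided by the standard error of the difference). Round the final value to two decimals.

3.41

r_full = 2·0.55 / (1 + 0.55) ≈ 0.710
SEM = 10.000*√(1 − 0.710) ≈ 5.388
SE_diff = √2 * SEM ≈ 7.620
z = 26 / 7.620 ≈ 3.412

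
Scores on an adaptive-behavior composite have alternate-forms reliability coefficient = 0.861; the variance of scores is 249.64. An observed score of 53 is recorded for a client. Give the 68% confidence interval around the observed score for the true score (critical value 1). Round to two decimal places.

[47.11, 58.89]

σ = 249.64^(1/2) = 15.80000
SEM = 15.80000*√(1 − 0.86100) ≃ 5.89067
Margin = 1 * 5.89067 ≃ 5.89067
68% CI: 53 ± 5.89067 = [47.10933, 58.89067]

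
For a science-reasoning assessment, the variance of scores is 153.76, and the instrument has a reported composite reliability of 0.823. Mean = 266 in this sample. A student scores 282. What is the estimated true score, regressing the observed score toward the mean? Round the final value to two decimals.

T̂ = 0.8230(282) + 0.1770(266) ≃ 279.1680

279.17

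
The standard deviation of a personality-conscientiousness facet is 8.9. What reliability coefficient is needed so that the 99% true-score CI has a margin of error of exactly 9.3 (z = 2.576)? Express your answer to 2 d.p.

0.84

SEM needed = half-width / z = 9.3/2.576 ≈ 3.610
r = 1 − (3.610/8.9)² ≈ 1 − 0.165 ≈ 0.835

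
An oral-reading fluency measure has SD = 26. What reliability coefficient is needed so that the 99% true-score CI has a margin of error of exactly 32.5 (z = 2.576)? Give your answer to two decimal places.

SEM needed = half-width / z = 32.5/2.576 ≈ 12.61646
r = 1 − (SEM / SD)² = 1 − (12.61646 / 26)² ≈ 1 − 0.23547 ≈ 0.76453

0.76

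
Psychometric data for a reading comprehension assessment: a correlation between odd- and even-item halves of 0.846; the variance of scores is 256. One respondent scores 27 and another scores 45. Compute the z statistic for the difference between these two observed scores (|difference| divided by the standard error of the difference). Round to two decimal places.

SD = √256 ≈ 16.0000
r_full = 2·0.846 / (1 + 0.846) ≈ 0.9166
SEM = 16.0000 × √(1 − 0.9166) = 16.0000 × √0.0834 ≈ 16.0000 × 0.2888 ≈ 4.6213
Standard error of the difference = 4.6213·√2 ≈ 6.5355
z = |27 − 45| / 6.5355 = 18 / 6.5355 ≈ 2.7542

2.75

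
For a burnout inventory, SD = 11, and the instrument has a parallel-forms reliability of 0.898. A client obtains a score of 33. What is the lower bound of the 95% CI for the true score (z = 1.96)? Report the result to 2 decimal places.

26.11

SEM = 11.00000·√(1 − 0.89800) ≈ 3.51312
Margin = 1.96 · 3.51312 ≈ 6.88571
Lower limit = 33 − 6.88571 ≈ 26.11429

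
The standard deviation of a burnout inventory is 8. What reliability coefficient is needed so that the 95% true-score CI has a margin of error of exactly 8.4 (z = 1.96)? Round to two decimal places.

SEM needed = half-width / z = 8.4/1.96 ≈ 4.28571
Required reliability = 1 − (SEM/SD)² = 1 − 0.28699 ≈ 0.71301

0.71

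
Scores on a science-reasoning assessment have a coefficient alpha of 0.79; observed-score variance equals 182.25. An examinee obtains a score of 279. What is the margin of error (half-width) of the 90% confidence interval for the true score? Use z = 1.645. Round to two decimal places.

SD = √182.25 = 13.500
The standard error of measurement is 13.500×√(1 − 0.790) ≈ 13.500×0.458 ≈ 6.186.
Half-width = 1.645×6.186 ≈ 10.177

10.18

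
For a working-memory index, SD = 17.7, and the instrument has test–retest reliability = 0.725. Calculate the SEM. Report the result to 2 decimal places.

9.28

SEM = 17.700 · √(1 − 0.725) = 17.700 · √0.275 ≈ 17.700 · 0.524 ≈ 9.282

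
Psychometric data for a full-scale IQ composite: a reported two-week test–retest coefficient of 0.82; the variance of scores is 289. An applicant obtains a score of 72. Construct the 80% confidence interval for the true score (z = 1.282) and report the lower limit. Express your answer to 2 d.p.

SD = √289 = 17.00000
SEM = 17.00000·√(1 − 0.82000) ≃ 7.21249
Margin = 1.282 · 7.21249 ≃ 9.24641
Lower bound: 72 − 9.24641 = 62.75359

62.75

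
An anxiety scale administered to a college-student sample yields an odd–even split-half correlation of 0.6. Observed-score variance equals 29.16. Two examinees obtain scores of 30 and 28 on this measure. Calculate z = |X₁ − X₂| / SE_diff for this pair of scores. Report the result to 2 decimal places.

0.52

σ = 29.16^(1/2) = 5.400
Spearman-Brown: r = 2(0.6) / (1 + 0.6) = 1.200 / 1.600 ≃ 0.750
SEM = 5.400·√(1 − 0.750) ≃ 2.700
Standard error of the difference = 2.700·√2 ≃ 3.818
z = 2 / 3.818 ≃ 0.524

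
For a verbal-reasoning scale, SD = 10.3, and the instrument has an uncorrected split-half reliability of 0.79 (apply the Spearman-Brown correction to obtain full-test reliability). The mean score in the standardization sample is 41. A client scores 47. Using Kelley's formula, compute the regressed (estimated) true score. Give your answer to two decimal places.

Spearman-Brown: r = 2(0.79) / (1 + 0.79) = 1.5800 / 1.7900 ≈ 0.8827
Estimated true score = 0.8827*47 + (1 − 0.8827)*41 ≈ 46.2961

46.30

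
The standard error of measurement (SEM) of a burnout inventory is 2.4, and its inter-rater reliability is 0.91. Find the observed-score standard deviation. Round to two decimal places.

SD = SEM / √(1 − r) = 2.4 / √0.0900 ≃ 2.4 / 0.3000 ≃ 8.0000

8.00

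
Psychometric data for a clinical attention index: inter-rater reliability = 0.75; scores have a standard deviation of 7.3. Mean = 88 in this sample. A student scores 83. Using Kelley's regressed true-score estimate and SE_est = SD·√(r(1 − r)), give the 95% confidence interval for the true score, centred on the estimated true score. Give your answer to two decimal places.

[78.05, 90.45]

T̂ = r·X + (1 − r)·M = 0.75000×83 + 0.25000×88 = 62.25000 + 22.00000 ≈ 84.25000
SE_est = 7.30000×√(0.75000×0.25000) ≈ 3.16099
CI = 84.25000 ± 1.96 × 3.16099 → [78.05445, 90.44555]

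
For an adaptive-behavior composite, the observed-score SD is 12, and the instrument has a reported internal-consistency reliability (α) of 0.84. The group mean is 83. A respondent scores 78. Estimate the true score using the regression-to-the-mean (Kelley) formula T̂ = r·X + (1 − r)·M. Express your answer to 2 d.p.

78.80

T̂ = r·X + (1 − r)·M = 0.840×78 + 0.160×83 = 65.520 + 13.280 ≈ 78.800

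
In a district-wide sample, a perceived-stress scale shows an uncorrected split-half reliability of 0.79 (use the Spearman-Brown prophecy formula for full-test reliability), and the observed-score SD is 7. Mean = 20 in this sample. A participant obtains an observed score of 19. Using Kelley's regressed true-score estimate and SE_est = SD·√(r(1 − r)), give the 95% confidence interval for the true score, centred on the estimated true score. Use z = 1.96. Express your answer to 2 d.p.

Spearman-Brown: r = 2(0.79) / (1 + 0.79) = 1.5800 / 1.7900 ≈ 0.8827
T̂ = r·X + (1 − r)·M = 0.8827×19 + 0.1173×20 ≈ 16.7709 + 2.3464 ≈ 19.1173
SE_est = 7.0000·√[r(1 − r)] ≈ 2.2526
95% CI: 19.1173 ± 4.4151 ≈ (14.7022, 23.5324)

[14.70, 23.53]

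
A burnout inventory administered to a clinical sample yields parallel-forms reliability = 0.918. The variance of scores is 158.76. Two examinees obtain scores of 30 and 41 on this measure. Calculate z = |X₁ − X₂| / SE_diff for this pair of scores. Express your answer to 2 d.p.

SD = √158.76 = 12.600
SEM = 12.600 · √(1 − 0.918) = 12.600 · √0.082 ≈ 12.600 · 0.286 ≈ 3.608
Standard error of the difference = 3.608·√2 ≈ 5.103
z = 11 / 5.103 ≈ 2.156

2.16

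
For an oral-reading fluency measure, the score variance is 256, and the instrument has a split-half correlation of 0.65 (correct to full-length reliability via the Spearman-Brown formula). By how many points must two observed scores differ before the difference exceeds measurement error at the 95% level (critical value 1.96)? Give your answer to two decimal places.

SD = √256 ≃ 16.0000
Full-length reliability (Spearman-Brown) = 2(0.65)/(1+0.65) ≃ 0.7879
The standard error of measurement is 16.0000*√(1 − 0.7879) ≃ 16.0000*0.4606 ≃ 7.3691.
SE_diff = √2 * SEM ≃ 10.4214
Minimum reliable difference = 1.96 * SE_diff ≃ 1.96 * 10.4214 ≃ 20.4260

20.43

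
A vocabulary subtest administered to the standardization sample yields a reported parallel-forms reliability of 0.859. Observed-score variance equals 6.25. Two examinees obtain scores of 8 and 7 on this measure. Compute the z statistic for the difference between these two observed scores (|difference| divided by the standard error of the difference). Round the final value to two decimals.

0.75

SD = √6.25 = 2.500
SEM = 2.500 × √(1 − 0.859) = 2.500 × √0.141 ≃ 2.500 × 0.375 ≃ 0.939
Standard error of the difference = 0.939·√2 ≃ 1.328
z = 1 / 1.328 ≃ 0.753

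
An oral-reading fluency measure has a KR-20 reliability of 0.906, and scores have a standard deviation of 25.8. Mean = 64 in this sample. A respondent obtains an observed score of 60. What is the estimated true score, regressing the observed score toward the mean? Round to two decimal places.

T̂ = 0.906(60) + 0.094(64) ≈ 60.376

60.38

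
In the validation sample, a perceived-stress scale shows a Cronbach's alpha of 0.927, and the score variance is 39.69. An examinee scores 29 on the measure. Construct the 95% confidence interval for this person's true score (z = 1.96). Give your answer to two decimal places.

SD = √39.69 ≈ 6.3000
SEM = 6.3000×√(1 − 0.9270) ≈ 1.7022
Half-width = 1.96×1.7022 ≈ 3.3362
95% CI: 29 ± 3.3362 = [25.6638, 32.3362]

[25.66, 32.34]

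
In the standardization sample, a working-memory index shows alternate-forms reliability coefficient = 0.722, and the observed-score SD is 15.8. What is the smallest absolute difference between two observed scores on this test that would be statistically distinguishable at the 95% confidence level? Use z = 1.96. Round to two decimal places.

SEM = 15.800 · √(1 − 0.722) = 15.800 · √0.278 ≈ 15.800 · 0.527 ≈ 8.331
SE_diff = √2 · SEM ≈ 11.781
Smallest detectable difference = 1.96·11.781 ≈ 23.091

23.09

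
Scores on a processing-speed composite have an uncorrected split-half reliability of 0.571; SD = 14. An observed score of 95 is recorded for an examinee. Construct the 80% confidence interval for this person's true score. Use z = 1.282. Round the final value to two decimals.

[85.62, 104.38]

r_full = 2·0.571 / (1 + 0.571) ≈ 0.7269
SEM = 14.0000 × √(1 − 0.7269) = 14.0000 × √0.2731 ≈ 14.0000 × 0.5226 ≈ 7.3159
Margin = 1.282 × 7.3159 ≈ 9.3790
Interval: (85.6210, 104.3790)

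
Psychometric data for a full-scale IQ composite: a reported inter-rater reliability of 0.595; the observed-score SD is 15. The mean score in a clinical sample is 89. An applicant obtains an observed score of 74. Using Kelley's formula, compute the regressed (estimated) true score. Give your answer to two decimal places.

80.08

Estimated true score = 0.59500×74 + (1 − 0.59500)×89 ≈ 80.07500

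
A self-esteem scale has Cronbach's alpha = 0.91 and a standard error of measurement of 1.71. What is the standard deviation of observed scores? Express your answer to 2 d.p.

5.70

SD = SEM / √(1 − r) = 1.71 / √0.0900 ≈ 1.71 / 0.3000 ≈ 5.7000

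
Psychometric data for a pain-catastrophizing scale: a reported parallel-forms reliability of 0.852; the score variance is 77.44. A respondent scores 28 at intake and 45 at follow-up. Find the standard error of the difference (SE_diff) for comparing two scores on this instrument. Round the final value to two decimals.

4.79

σ = 77.44^(1/2) = 8.8000
The standard error of measurement is 8.8000×√(1 − 0.8520) ≈ 8.8000×0.3847 ≈ 3.3854.
SE_diff = SEM × √2 ≈ 3.3854 × 1.4142 ≈ 4.7877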